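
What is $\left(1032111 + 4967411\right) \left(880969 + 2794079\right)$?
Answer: $22048531327056$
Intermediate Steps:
$\left(1032111 + 4967411\right) \left(880969 + 2794079\right) = 5999522 \cdot 3675048 = 22048531327056$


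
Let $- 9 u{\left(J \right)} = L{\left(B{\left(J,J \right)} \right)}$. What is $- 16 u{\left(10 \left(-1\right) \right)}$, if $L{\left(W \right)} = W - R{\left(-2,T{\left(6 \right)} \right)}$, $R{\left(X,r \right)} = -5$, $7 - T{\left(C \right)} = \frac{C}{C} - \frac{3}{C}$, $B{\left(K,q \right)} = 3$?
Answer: $\frac{128}{9} \approx 14.222$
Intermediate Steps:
$T{\left(C \right)} = 6 + \frac{3}{C}$ ($T{\left(C \right)} = 7 - \left(\frac{C}{C} - \frac{3}{C}\right) = 7 - \left(1 - \frac{3}{C}\right) = 6 + \frac{3}{C}$)
$L{\left(W \right)} = 5 + W$ ($L{\left(W \right)} = W - -5 = W + 5 = 5 + W$)
$u{\left(J \right)} = - \frac{8}{9}$ ($u{\left(J \right)} = - \frac{5 + 3}{9} = \left(- \frac{1}{9}\right) 8 = - \frac{8}{9}$)
$- 16 u{\left(10 \left(-1\right) \right)} = \left(-16\right) \left(- \frac{8}{9}\right) = \frac{128}{9}$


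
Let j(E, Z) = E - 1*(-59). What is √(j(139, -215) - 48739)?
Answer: I*√48541 ≈ 220.32*I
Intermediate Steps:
j(E, Z) = 59 + E (j(E, Z) = E + 59 = 59 + E)
√(j(139, -215) - 48739) = √((59 + 139) - 48739) = √(198 - 48739) = √(-48541) = I*√48541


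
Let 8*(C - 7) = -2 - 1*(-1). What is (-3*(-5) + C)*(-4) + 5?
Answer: -165/2 ≈ -82.500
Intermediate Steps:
C = 55/8 (C = 7 + (-2 - 1*(-1))/8 = 7 + (-2 + 1)/8 = 7 + (⅛)*(-1) = 7 - ⅛ = 55/8 ≈ 6.8750)
(-3*(-5) + C)*(-4) + 5 = (-3*(-5) + 55/8)*(-4) + 5 = (15 + 55/8)*(-4) + 5 = (175/8)*(-4) + 5 = -175/2 + 5 = -165/2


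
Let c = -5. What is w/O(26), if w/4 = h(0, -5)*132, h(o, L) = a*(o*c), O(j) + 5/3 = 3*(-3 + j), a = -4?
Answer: 0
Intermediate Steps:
O(j) = -32/3 + 3*j (O(j) = -5/3 + 3*(-3 + j) = -5/3 + (-9 + 3*j) = -32/3 + 3*j)
h(o, L) = 20*o (h(o, L) = -4*o*(-5) = -(-20)*o = 20*o)
w = 0 (w = 4*((20*0)*132) = 4*(0*132) = 4*0 = 0)
w/O(26) = 0/(-32/3 + 3*26) = 0/(-32/3 + 78) = 0/(202/3) = 0*(3/202) = 0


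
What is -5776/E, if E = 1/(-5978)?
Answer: 34528928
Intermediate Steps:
E = -1/5978 ≈ -0.00016728
-5776/E = -5776/(-1/5978) = -5776*(-5978) = 34528928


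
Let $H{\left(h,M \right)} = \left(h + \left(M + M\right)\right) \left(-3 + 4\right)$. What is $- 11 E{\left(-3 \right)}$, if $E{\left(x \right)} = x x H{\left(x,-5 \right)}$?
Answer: $1287$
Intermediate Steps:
$H{\left(h,M \right)} = h + 2 M$ ($H{\left(h,M \right)} = \left(h + 2 M\right) 1 = h + 2 M$)
$E{\left(x \right)} = x^{2} \left(-10 + x\right)$ ($E{\left(x \right)} = x x \left(x + 2 \left(-5\right)\right) = x^{2} \left(x - 10\right) = x^{2} \left(-10 + x\right)$)
$- 11 E{\left(-3 \right)} = - 11 \left(-3\right)^{2} \left(-10 - 3\right) = - 11 \cdot 9 \left(-13\right) = \left(-11\right) \left(-117\right) = 1287$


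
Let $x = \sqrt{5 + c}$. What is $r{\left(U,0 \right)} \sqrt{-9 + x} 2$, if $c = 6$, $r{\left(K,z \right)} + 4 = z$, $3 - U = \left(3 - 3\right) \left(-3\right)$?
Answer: $- 8 i \sqrt{9 - \sqrt{11}} \approx - 19.072 i$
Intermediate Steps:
$U = 3$ ($U = 3 - \left(3 - 3\right) \left(-3\right) = 3 - 0 \left(-3\right) = 3 - 0 = 3 + 0 = 3$)
$r{\left(K,z \right)} = -4 + z$
$x = \sqrt{11}$ ($x = \sqrt{5 + 6} = \sqrt{11} \approx 3.3166$)
$r{\left(U,0 \right)} \sqrt{-9 + x} 2 = \left(-4 + 0\right) \sqrt{-9 + \sqrt{11}} \cdot 2 = - 4 \sqrt{-9 + \sqrt{11}} \cdot 2 = - 8 \sqrt{-9 + \sqrt{11}}$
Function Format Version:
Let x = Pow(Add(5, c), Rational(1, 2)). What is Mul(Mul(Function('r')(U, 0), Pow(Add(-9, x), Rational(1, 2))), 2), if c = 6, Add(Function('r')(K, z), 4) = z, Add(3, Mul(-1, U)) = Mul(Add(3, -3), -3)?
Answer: Mul(-8, I, Pow(Add(9, Mul(-1, Pow(11, Rational(1, 2)))), Rational(1, 2))) ≈ Mul(-19.072, I)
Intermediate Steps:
U = 3 (U = Add(3, Mul(-1, Mul(Add(3, -3), -3))) = Add(3, Mul(-1, Mul(0, -3))) = Add(3, Mul(-1, 0)) = Add(3, 0) = 3)
Function('r')(K, z) = Add(-4, z)
x = Pow(11, Rational(1, 2)) (x = Pow(Add(5, 6), Rational(1, 2)) = Pow(11, Rational(1, 2)) ≈ 3.3166)
Mul(Mul(Function('r')(U, 0), Pow(Add(-9, x), Rational(1, 2))), 2) = Mul(Mul(Add(-4, 0), Pow(Add(-9, Pow(11, Rational(1, 2))), Rational(1, 2))), 2) = Mul(Mul(-4, Pow(Add(-9, Pow(11, Rational(1, 2))), Rational(1, 2))), 2) = Mul(-8, Pow(Add(-9, Pow(11, Rational(1, 2))), Rational(1, 2)))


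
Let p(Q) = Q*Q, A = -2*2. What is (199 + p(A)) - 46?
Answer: 169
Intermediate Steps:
A = -4
p(Q) = Q²
(199 + p(A)) - 46 = (199 + (-4)²) - 46 = (199 + 16) - 46 = 215 - 46 = 169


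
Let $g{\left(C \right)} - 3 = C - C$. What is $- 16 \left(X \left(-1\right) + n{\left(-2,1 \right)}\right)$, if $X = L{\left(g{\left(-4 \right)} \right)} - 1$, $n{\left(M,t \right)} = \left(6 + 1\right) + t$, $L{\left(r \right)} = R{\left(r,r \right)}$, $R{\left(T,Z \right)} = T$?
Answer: $-96$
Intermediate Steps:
$g{\left(C \right)} = 3$ ($g{\left(C \right)} = 3 + \left(C - C\right) = 3 + 0 = 3$)
$L{\left(r \right)} = r$
$n{\left(M,t \right)} = 7 + t$
$X = 2$ ($X = 3 - 1 = 2$)
$- 16 \left(X \left(-1\right) + n{\left(-2,1 \right)}\right) = - 16 \left(2 \left(-1\right) + \left(7 + 1\right)\right) = - 16 \left(-2 + 8\right) = \left(-16\right) 6 = -96$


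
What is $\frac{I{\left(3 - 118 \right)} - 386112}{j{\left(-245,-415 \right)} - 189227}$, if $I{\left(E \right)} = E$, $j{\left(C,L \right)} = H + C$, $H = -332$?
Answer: $\frac{386227}{189804} \approx 2.0349$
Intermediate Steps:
$j{\left(C,L \right)} = -332 + C$
$\frac{I{\left(3 - 118 \right)} - 386112}{j{\left(-245,-415 \right)} - 189227} = \frac{\left(3 - 118\right) - 386112}{\left(-332 - 245\right) - 189227} = \frac{-115 - 386112}{-577 - 189227} = - \frac{386227}{-189804} = \left(-386227\right) \left(- \frac{1}{189804}\right) = \frac{386227}{189804}$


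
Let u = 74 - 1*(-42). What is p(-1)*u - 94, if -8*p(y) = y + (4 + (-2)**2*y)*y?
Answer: -159/2 ≈ -79.500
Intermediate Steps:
u = 116 (u = 74 + 42 = 116)
p(y) = -y/8 - y*(4 + 4*y)/8 (p(y) = -(y + (4 + (-2)**2*y)*y)/8 = -(y + (4 + 4*y)*y)/8 = -(y + y*(4 + 4*y))/8 = -y/8 - y*(4 + 4*y)/8)
p(-1)*u - 94 = -1/8*(-1)*(5 + 4*(-1))*116 - 94 = -1/8*(-1)*(5 - 4)*116 - 94 = -1/8*(-1)*1*116 - 94 = (1/8)*116 - 94 = 29/2 - 94 = -159/2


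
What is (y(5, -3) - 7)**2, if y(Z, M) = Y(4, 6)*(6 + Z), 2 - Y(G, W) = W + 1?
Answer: 3844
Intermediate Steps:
Y(G, W) = 1 - W (Y(G, W) = 2 - (W + 1) = 2 - (1 + W) = 2 + (-1 - W) = 1 - W)
y(Z, M) = -30 - 5*Z (y(Z, M) = (1 - 1*6)*(6 + Z) = (1 - 6)*(6 + Z) = -5*(6 + Z) = -30 - 5*Z)
(y(5, -3) - 7)**2 = ((-30 - 5*5) - 7)**2 = ((-30 - 25) - 7)**2 = (-55 - 7)**2 = (-62)**2 = 3844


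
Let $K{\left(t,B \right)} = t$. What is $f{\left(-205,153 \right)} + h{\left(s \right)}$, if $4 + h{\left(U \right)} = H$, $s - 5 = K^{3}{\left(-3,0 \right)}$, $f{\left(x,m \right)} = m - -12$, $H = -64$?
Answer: $97$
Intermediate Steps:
$f{\left(x,m \right)} = 12 + m$ ($f{\left(x,m \right)} = m + 12 = 12 + m$)
$s = -22$ ($s = 5 + \left(-3\right)^{3} = 5 - 27 = -22$)
$h{\left(U \right)} = -68$ ($h{\left(U \right)} = -4 - 64 = -68$)
$f{\left(-205,153 \right)} + h{\left(s \right)} = \left(12 + 153\right) - 68 = 165 - 68 = 97$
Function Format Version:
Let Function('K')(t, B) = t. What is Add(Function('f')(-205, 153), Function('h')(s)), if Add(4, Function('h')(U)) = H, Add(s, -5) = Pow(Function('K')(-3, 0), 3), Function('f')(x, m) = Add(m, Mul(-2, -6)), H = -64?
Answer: 97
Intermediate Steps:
Function('f')(x, m) = Add(12, m) (Function('f')(x, m) = Add(m, 12) = Add(12, m))
s = -22 (s = Add(5, Pow(-3, 3)) = Add(5, -27) = -22)
Function('h')(U) = -68 (Function('h')(U) = Add(-4, -64) = -68)
Add(Function('f')(-205, 153), Function('h')(s)) = Add(Add(12, 153), -68) = Add(165, -68) = 97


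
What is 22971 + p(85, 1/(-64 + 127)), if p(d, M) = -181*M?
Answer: 1446992/63 ≈ 22968.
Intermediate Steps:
22971 + p(85, 1/(-64 + 127)) = 22971 - 181/(-64 + 127) = 22971 - 181/63 = 1446992/63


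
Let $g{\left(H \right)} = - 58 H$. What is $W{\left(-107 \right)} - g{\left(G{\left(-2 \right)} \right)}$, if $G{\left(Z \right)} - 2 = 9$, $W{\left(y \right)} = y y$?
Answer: $12087$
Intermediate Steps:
$W{\left(y \right)} = y^{2}$
$G{\left(Z \right)} = 11$ ($G{\left(Z \right)} = 2 + 9 = 11$)
$W{\left(-107 \right)} - g{\left(G{\left(-2 \right)} \right)} = \left(-107\right)^{2} - \left(-58\right) 11 = 11449 - -638 = 11449 + 638 = 12087$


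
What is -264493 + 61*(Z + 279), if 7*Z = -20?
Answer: -1733538/7 ≈ -2.4765e+5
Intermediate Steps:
Z = -20/7 (Z = (⅐)*(-20) = -20/7 ≈ -2.8571)
-264493 + 61*(Z + 279) = -264493 + 61*(-20/7 + 279) = -264493 + 61*(1933/7) = -264493 + 117913/7 = -1733538/7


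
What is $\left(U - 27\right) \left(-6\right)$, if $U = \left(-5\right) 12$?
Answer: $522$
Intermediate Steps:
$U = -60$
$\left(U - 27\right) \left(-6\right) = \left(-60 - 27\right) \left(-6\right) = \left(-87\right) \left(-6\right) = 522$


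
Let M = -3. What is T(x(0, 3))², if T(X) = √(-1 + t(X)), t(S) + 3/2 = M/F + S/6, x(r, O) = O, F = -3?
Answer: -1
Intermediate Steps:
t(S) = -½ + S/6 (t(S) = -3/2 + (-3/(-3) + S/6) = -3/2 + (-3*(-⅓) + S*(⅙)) = -3/2 + (1 + S/6) = -½ + S/6)
T(X) = √(-3/2 + X/6) (T(X) = √(-1 + (-½ + X/6)) = √(-3/2 + X/6))
T(x(0, 3))² = (√(-54 + 6*3)/6)² = (√(-54 + 18)/6)² = (√(-36)/6)² = ((6*I)/6)² = I² = -1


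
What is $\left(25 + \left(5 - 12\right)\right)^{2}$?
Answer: $324$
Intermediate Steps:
$\left(25 + \left(5 - 12\right)\right)^{2} = \left(25 - 7\right)^{2} = 18^{2} = 324$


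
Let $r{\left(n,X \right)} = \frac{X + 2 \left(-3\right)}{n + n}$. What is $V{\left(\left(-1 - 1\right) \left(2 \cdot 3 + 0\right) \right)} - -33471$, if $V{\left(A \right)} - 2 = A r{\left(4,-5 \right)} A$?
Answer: $33275$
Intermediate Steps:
$r{\left(n,X \right)} = \frac{-6 + X}{2 n}$ ($r{\left(n,X \right)} = \frac{X - 6}{2 n} = \left(-6 + X\right) \frac{1}{2 n} = \frac{-6 + X}{2 n}$)
$V{\left(A \right)} = 2 - \frac{11 A^{2}}{8}$ ($V{\left(A \right)} = 2 + A \frac{-6 - 5}{2 \cdot 4} A = 2 + A \frac{1}{2} \cdot \frac{1}{4} \left(-11\right) A = 2 + A \left(- \frac{11}{8}\right) A = 2 + - \frac{11 A}{8} A = 2 - \frac{11 A^{2}}{8}$)
$V{\left(\left(-1 - 1\right) \left(2 \cdot 3 + 0\right) \right)} - -33471 = \left(2 - \frac{11 \left(\left(-1 - 1\right) \left(2 \cdot 3 + 0\right)\right)^{2}}{8}\right) - -33471 = \left(2 - \frac{11 \left(- 2 \left(6 + 0\right)\right)^{2}}{8}\right) + 33471 = \left(2 - \frac{11 \left(\left(-2\right) 6\right)^{2}}{8}\right) + 33471 = \left(2 - \frac{11 \left(-12\right)^{2}}{8}\right) + 33471 = \left(2 - 198\right) + 33471 = -196 + 33471 = 33275$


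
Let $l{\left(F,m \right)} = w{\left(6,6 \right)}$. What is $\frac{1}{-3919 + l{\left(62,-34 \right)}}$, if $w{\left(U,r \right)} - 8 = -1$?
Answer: $- \frac{1}{3912} \approx -0.00025562$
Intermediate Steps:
$w{\left(U,r \right)} = 7$ ($w{\left(U,r \right)} = 8 - 1 = 7$)
$l{\left(F,m \right)} = 7$
$\frac{1}{-3919 + l{\left(62,-34 \right)}} = \frac{1}{-3919 + 7} = \frac{1}{-3912} = - \frac{1}{3912}$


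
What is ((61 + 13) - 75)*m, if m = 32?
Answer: -32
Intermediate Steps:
((61 + 13) - 75)*m = ((61 + 13) - 75)*32 = (74 - 75)*32 = -1*32 = -32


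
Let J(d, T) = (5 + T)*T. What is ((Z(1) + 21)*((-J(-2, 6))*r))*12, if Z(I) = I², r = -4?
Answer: 69696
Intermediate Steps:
J(d, T) = T*(5 + T)
((Z(1) + 21)*((-J(-2, 6))*r))*12 = ((1² + 21)*(-6*(5 + 6)*(-4)))*12 = ((1 + 21)*(-6*11*(-4)))*12 = (22*(-1*66*(-4)))*12 = (22*(-66*(-4)))*12 = (22*264)*12 = 5808*12 = 69696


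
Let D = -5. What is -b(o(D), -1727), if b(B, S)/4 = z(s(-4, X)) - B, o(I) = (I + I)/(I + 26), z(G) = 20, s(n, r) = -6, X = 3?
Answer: -1720/21 ≈ -81.905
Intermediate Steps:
o(I) = 2*I/(26 + I) (o(I) = (2*I)/(26 + I) = 2*I/(26 + I))
b(B, S) = 80 - 4*B (b(B, S) = 4*(20 - B) = 80 - 4*B)
-b(o(D), -1727) = -(80 - 8*(-5)/(26 - 5)) = -(80 - 8*(-5)/21) = -(80 - 4*(-10/21)) = -(80 + 40/21) = -1*1720/21 = -1720/21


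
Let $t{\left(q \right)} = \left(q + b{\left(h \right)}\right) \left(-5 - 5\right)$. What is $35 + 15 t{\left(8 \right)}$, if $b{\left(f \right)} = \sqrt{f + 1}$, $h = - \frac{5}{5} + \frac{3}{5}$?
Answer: $-1165 - 30 \sqrt{15} \approx -1281.2$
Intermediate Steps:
$h = - \frac{2}{5}$ ($h = \left(-5\right) \frac{1}{5} + 3 \cdot \frac{1}{5} = -1 + \frac{3}{5} = - \frac{2}{5} \approx -0.4$)
$b{\left(f \right)} = \sqrt{1 + f}$
$t{\left(q \right)} = - 10 q - 2 \sqrt{15}$ ($t{\left(q \right)} = \left(q + \sqrt{1 - \frac{2}{5}}\right) \left(-5 - 5\right) = \left(q + \sqrt{\frac{3}{5}}\right) \left(-10\right) = \left(q + \frac{\sqrt{15}}{5}\right) \left(-10\right) = - 10 q - 2 \sqrt{15}$)
$35 + 15 t{\left(8 \right)} = 35 + 15 \left(\left(-10\right) 8 - 2 \sqrt{15}\right) = 35 + 15 \left(-80 - 2 \sqrt{15}\right) = 35 - \left(1200 + 30 \sqrt{15}\right) = -1165 - 30 \sqrt{15}$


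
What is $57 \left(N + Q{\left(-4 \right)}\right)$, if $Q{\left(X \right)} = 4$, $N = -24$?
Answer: $-1140$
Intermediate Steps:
$57 \left(N + Q{\left(-4 \right)}\right) = 57 \left(-24 + 4\right) = 57 \left(-20\right) = -1140$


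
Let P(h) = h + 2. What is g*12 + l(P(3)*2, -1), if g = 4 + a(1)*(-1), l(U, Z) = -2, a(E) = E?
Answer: 34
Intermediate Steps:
P(h) = 2 + h
g = 3 (g = 4 + 1*(-1) = 4 - 1 = 3)
g*12 + l(P(3)*2, -1) = 3*12 - 2 = 36 - 2 = 34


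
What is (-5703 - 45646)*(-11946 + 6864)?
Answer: 260955618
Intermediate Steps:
(-5703 - 45646)*(-11946 + 6864) = -51349*(-5082) = 260955618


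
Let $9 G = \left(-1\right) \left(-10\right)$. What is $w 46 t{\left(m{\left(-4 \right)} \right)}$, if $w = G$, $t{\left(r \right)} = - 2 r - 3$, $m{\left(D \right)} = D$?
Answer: $\frac{2300}{9} \approx 255.56$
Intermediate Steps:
$G = \frac{10}{9}$ ($G = \frac{\left(-1\right) \left(-10\right)}{9} = \frac{1}{9} \cdot 10 = \frac{10}{9} \approx 1.1111$)
$t{\left(r \right)} = -3 - 2 r$
$w = \frac{10}{9} \approx 1.1111$
$w 46 t{\left(m{\left(-4 \right)} \right)} = \frac{10}{9} \cdot 46 \left(-3 - -8\right) = \frac{460 \left(-3 + 8\right)}{9} = \frac{460}{9} \cdot 5 = \frac{2300}{9}$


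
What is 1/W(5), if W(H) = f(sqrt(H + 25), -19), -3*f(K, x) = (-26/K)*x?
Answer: -3*sqrt(30)/494 ≈ -0.033262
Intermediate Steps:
f(K, x) = 26*x/(3*K) (f(K, x) = -(-26/K)*x/3 = -(-26)*x/(3*K) = 26*x/(3*K))
W(H) = -494/(3*sqrt(25 + H)) (W(H) = (26/3)*(-19)/sqrt(H + 25) = (26/3)*(-19)/sqrt(25 + H) = -494/(3*sqrt(25 + H)))
1/W(5) = 1/(-494/(3*sqrt(25 + 5))) = 1/(-247*sqrt(30)/45) = -3*sqrt(30)/494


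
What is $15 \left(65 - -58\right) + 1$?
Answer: $1846$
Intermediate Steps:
$15 \left(65 - -58\right) + 1 = 15 \left(65 + 58\right) + 1 = 15 \cdot 123 + 1 = 1845 + 1 = 1846$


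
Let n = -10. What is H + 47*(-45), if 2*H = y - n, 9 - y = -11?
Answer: -2100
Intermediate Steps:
y = 20 (y = 9 - 1*(-11) = 9 + 11 = 20)
H = 15 (H = (20 - 1*(-10))/2 = (20 + 10)/2 = (1/2)*30 = 15)
H + 47*(-45) = 15 + 47*(-45) = 15 - 2115 = -2100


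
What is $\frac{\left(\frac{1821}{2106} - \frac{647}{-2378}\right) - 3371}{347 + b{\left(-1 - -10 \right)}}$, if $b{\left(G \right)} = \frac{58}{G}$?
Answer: $- \frac{1406375359}{147506151} \approx -9.5343$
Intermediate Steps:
$\frac{\left(\frac{1821}{2106} - \frac{647}{-2378}\right) - 3371}{347 + b{\left(-1 - -10 \right)}} = \frac{\left(\frac{1821}{2106} - \frac{647}{-2378}\right) - 3371}{347 + \frac{58}{-1 - -10}} = \frac{\left(1821 \cdot \frac{1}{2106} - - \frac{647}{2378}\right) - 3371}{347 + \frac{58}{-1 + 10}} = \frac{\left(\frac{607}{702} + \frac{647}{2378}\right) - 3371}{347 + \frac{58}{9}} = \frac{\frac{474410}{417339} - 3371}{347 + 58 \cdot \frac{1}{9}} = - \frac{1406375359}{417339 \left(347 + \frac{58}{9}\right)} = - \frac{1406375359}{417339 \cdot \frac{3181}{9}} = \left(- \frac{1406375359}{417339}\right) \frac{9}{3181} = - \frac{1406375359}{147506151}$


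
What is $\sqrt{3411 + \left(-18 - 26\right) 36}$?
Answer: $3 \sqrt{203} \approx 42.743$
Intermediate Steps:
$\sqrt{3411 + \left(-18 - 26\right) 36} = \sqrt{3411 - 1584} = \sqrt{1827} = 3 \sqrt{203}$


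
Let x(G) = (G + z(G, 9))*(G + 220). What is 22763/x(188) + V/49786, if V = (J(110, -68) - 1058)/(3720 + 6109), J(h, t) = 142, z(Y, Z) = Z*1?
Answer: 327615379259/1156815348216 ≈ 0.28320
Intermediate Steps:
z(Y, Z) = Z
V = -916/9829 (V = (142 - 1058)/(3720 + 6109) = -916/9829 ≈ -0.093194)
x(G) = (9 + G)*(220 + G) (x(G) = (G + 9)*(G + 220) = (9 + G)*(220 + G))
22763/x(188) + V/49786 = 22763/(1980 + 188² + 229*188) - 916/9829/49786 = 22763/(1980 + 35344 + 43052) - 916/9829*1/49786 = 22763/80376 - 458/244673297 = 22763*(1/80376) - 458/244673297 = 1339/4728 - 458/244673297 = 327615379259/1156815348216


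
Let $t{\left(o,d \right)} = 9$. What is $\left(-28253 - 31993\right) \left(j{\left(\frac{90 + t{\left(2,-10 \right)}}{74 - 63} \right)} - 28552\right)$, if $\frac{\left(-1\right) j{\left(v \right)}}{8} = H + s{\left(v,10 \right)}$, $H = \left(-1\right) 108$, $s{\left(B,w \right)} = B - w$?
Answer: $1667609280$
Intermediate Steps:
$H = -108$
$j{\left(v \right)} = 944 - 8 v$ ($j{\left(v \right)} = - 8 \left(-108 + \left(v - 10\right)\right) = - 8 \left(-108 + \left(-10 + v\right)\right) = - 8 \left(-118 + v\right) = 944 - 8 v$)
$\left(-28253 - 31993\right) \left(j{\left(\frac{90 + t{\left(2,-10 \right)}}{74 - 63} \right)} - 28552\right) = \left(-28253 - 31993\right) \left(\left(944 - 8 \frac{90 + 9}{74 - 63}\right) - 28552\right) = - 60246 \left(\left(944 - 8 \cdot \frac{99}{11}\right) - 28552\right) = - 60246 \left(\left(944 - 8 \cdot 99 \cdot \frac{1}{11}\right) - 28552\right) = - 60246 \left(\left(944 - 72\right) - 28552\right) = - 60246 \left(872 - 28552\right) = \left(-60246\right) \left(-27680\right) = 1667609280$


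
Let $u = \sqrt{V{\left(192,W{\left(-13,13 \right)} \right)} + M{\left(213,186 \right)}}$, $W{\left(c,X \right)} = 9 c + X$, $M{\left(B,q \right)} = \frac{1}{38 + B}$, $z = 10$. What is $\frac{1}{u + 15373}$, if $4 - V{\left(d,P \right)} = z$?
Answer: $\frac{3858623}{59318612884} - \frac{i \sqrt{377755}}{59318612884} \approx 6.5049 \cdot 10^{-5} - 1.0361 \cdot 10^{-8} i$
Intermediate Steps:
$W{\left(c,X \right)} = X + 9 c$
$V{\left(d,P \right)} = -6$ ($V{\left(d,P \right)} = 4 - 10 = -6$)
$u = \frac{i \sqrt{377755}}{251}$ ($u = \sqrt{-6 + \frac{1}{38 + 213}} = \sqrt{-6 + \frac{1}{251}} = \sqrt{- \frac{1505}{251}} = \frac{i \sqrt{377755}}{251} \approx 2.4487 i$)
$\frac{1}{u + 15373} = \frac{1}{\frac{i \sqrt{377755}}{251} + 15373} = \frac{1}{15373 + \frac{i \sqrt{377755}}{251}}$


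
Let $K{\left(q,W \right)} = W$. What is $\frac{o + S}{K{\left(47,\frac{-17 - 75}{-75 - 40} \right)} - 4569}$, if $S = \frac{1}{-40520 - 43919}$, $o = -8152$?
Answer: $\frac{491676235}{275524457} \approx 1.7845$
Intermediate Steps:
$S = - \frac{1}{84439}$ ($S = \frac{1}{-84439} = - \frac{1}{84439} \approx -1.1843 \cdot 10^{-5}$)
$\frac{o + S}{K{\left(47,\frac{-17 - 75}{-75 - 40} \right)} - 4569} = \frac{-8152 - \frac{1}{84439}}{\frac{-17 - 75}{-75 - 40} - 4569} = - \frac{688346729}{84439 \left(- \frac{92}{-115} - 4569\right)} = - \frac{688346729}{84439 \left(\left(-92\right) \left(- \frac{1}{115}\right) - 4569\right)} = - \frac{688346729}{84439 \left(\frac{4}{5} - 4569\right)} = - \frac{688346729}{84439 \left(- \frac{22841}{5}\right)} = \left(- \frac{688346729}{84439}\right) \left(- \frac{5}{22841}\right) = \frac{491676235}{275524457}$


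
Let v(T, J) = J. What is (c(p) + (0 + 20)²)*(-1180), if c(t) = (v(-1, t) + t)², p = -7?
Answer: -703280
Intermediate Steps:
c(t) = 4*t² (c(t) = (t + t)² = (2*t)² = 4*t²)
(c(p) + (0 + 20)²)*(-1180) = (4*(-7)² + (0 + 20)²)*(-1180) = (4*49 + 20²)*(-1180) = (196 + 400)*(-1180) = 596*(-1180) = -703280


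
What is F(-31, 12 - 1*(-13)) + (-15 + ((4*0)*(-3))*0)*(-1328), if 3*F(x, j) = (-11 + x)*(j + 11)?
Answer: 19416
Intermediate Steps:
F(x, j) = (-11 + x)*(11 + j)/3 (F(x, j) = ((-11 + x)*(j + 11))/3 = ((-11 + x)*(11 + j))/3 = (-11 + x)*(11 + j)/3)
F(-31, 12 - 1*(-13)) + (-15 + ((4*0)*(-3))*0)*(-1328) = (-121/3 - 11*(12 - 1*(-13))/3 + (11/3)*(-31) + (1/3)*(12 - 1*(-13))*(-31)) + (-15 + ((4*0)*(-3))*0)*(-1328) = (-121/3 - 11*(12 + 13)/3 - 341/3 + (1/3)*(12 + 13)*(-31)) + (-15 + (0*(-3))*0)*(-1328) = (-121/3 - 11/3*25 - 341/3 + (1/3)*25*(-31)) + (-15 + 0*0)*(-1328) = (-121/3 - 275/3 - 341/3 - 775/3) + (-15 + 0)*(-1328) = -504 - 15*(-1328) = -504 + 19920 = 19416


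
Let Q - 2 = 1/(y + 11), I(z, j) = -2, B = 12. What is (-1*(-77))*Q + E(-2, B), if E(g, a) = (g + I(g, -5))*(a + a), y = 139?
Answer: 8777/150 ≈ 58.513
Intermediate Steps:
Q = 301/150 (Q = 2 + 1/(139 + 11) = 2 + 1/150 = 301/150 ≈ 2.0067)
E(g, a) = 2*a*(-2 + g) (E(g, a) = (g - 2)*(a + a) = (-2 + g)*(2*a) = 2*a*(-2 + g))
(-1*(-77))*Q + E(-2, B) = -1*(-77)*(301/150) + 2*12*(-2 - 2) = 77*(301/150) + 2*12*(-4) = 23177/150 - 96 = 8777/150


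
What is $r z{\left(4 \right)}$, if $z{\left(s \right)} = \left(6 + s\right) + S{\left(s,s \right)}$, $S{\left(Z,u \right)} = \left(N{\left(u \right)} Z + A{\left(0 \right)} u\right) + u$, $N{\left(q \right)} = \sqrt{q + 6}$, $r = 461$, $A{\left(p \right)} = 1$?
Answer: $8298 + 1844 \sqrt{10} \approx 14129.0$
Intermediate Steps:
$N{\left(q \right)} = \sqrt{6 + q}$
$S{\left(Z,u \right)} = 2 u + Z \sqrt{6 + u}$ ($S{\left(Z,u \right)} = \left(\sqrt{6 + u} Z + 1 u\right) + u = \left(Z \sqrt{6 + u} + u\right) + u = \left(u + Z \sqrt{6 + u}\right) + u = 2 u + Z \sqrt{6 + u}$)
$z{\left(s \right)} = 6 + 3 s + s \sqrt{6 + s}$ ($z{\left(s \right)} = \left(6 + s\right) + \left(2 s + s \sqrt{6 + s}\right) = 6 + 3 s + s \sqrt{6 + s}$)
$r z{\left(4 \right)} = 461 \left(6 + 3 \cdot 4 + 4 \sqrt{6 + 4}\right) = 461 \left(6 + 12 + 4 \sqrt{10}\right) = 461 \left(18 + 4 \sqrt{10}\right) = 8298 + 1844 \sqrt{10}$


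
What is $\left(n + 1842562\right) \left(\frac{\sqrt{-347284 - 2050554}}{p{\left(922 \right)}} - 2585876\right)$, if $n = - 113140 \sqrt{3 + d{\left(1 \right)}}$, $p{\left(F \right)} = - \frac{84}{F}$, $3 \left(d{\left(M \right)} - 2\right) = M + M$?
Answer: $- \frac{\left(2763843 - 56570 \sqrt{51}\right) \left(108606792 + 461 i \sqrt{2397838}\right)}{63} \approx -4.0682 \cdot 10^{12} - 2.674 \cdot 10^{10} i$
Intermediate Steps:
$d{\left(M \right)} = 2 + \frac{2 M}{3}$ ($d{\left(M \right)} = 2 + \frac{M + M}{3} = 2 + \frac{2 M}{3}$)
$n = - \frac{113140 \sqrt{51}}{3}$ ($n = - 113140 \sqrt{3 + \left(2 + \frac{2}{3} \cdot 1\right)} = - 113140 \sqrt{3 + \left(2 + \frac{2}{3}\right)} = - 113140 \sqrt{3 + \frac{8}{3}} = - 113140 \sqrt{\frac{17}{3}} = - 113140 \frac{\sqrt{51}}{3} = - \frac{113140 \sqrt{51}}{3} \approx -2.6933 \cdot 10^{5}$)
$\left(n + 1842562\right) \left(\frac{\sqrt{-347284 - 2050554}}{p{\left(922 \right)}} - 2585876\right) = \left(- \frac{113140 \sqrt{51}}{3} + 1842562\right) \left(\frac{\sqrt{-347284 - 2050554}}{\left(-84\right) \frac{1}{922}} - 2585876\right) = \left(1842562 - \frac{113140 \sqrt{51}}{3}\right) \left(\frac{\sqrt{-2397838}}{\left(-84\right) \frac{1}{922}} - 2585876\right) = \left(1842562 - \frac{113140 \sqrt{51}}{3}\right) \left(\frac{i \sqrt{2397838}}{- \frac{42}{461}} - 2585876\right) = \left(1842562 - \frac{113140 \sqrt{51}}{3}\right) \left(i \sqrt{2397838} \left(- \frac{461}{42}\right) - 2585876\right) = \left(1842562 - \frac{113140 \sqrt{51}}{3}\right) \left(- \frac{461 i \sqrt{2397838}}{42} - 2585876\right) = \left(1842562 - \frac{113140 \sqrt{51}}{3}\right) \left(-2585876 - \frac{461 i \sqrt{2397838}}{42}\right) = \left(-2585876 - \frac{461 i \sqrt{2397838}}{42}\right) \left(1842562 - \frac{113140 \sqrt{51}}{3}\right)$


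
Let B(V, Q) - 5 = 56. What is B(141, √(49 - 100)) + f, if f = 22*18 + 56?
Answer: 513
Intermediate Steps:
B(V, Q) = 61 (B(V, Q) = 5 + 56 = 61)
f = 452 (f = 396 + 56 = 452)
B(141, √(49 - 100)) + f = 61 + 452 = 513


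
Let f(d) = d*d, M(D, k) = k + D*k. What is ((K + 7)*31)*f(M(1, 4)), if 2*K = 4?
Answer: 17856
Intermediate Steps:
K = 2 (K = (½)*4 = 2)
f(d) = d²
((K + 7)*31)*f(M(1, 4)) = ((2 + 7)*31)*(4*(1 + 1))² = (9*31)*(4*2)² = 279*8² = 279*64 = 17856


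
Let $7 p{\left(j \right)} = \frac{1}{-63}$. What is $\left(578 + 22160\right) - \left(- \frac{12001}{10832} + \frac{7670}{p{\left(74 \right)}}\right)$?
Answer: $\frac{36885225057}{10832} \approx 3.4052 \cdot 10^{6}$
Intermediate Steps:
$p{\left(j \right)} = - \frac{1}{441}$ ($p{\left(j \right)} = \frac{1}{7 \left(-63\right)} = \frac{1}{7} \left(- \frac{1}{63}\right) = - \frac{1}{441}$)
$\left(578 + 22160\right) - \left(- \frac{12001}{10832} + \frac{7670}{p{\left(74 \right)}}\right) = \left(578 + 22160\right) - \left(-3382470 - \frac{12001}{10832}\right) = 22738 - - \frac{36638927041}{10832} = 22738 + \left(3382470 + \frac{12001}{10832}\right) = 22738 + \frac{36638927041}{10832} = \frac{36885225057}{10832}$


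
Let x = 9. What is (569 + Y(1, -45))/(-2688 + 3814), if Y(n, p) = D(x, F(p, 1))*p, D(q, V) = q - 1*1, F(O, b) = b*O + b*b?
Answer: 209/1126 ≈ 0.18561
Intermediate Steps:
F(O, b) = b² + O*b (F(O, b) = O*b + b² = b² + O*b)
D(q, V) = -1 + q (D(q, V) = q - 1 = -1 + q)
Y(n, p) = 8*p (Y(n, p) = (-1 + 9)*p = 8*p)
(569 + Y(1, -45))/(-2688 + 3814) = (569 + 8*(-45))/(-2688 + 3814) = (569 - 360)/1126 = 209*(1/1126) = 209/1126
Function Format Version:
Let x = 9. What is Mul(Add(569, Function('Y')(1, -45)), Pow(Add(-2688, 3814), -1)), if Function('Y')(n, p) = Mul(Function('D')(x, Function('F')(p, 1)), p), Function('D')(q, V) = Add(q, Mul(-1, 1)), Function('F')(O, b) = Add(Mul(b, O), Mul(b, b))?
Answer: Rational(209, 1126) ≈ 0.18561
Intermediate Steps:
Function('F')(O, b) = Add(Pow(b, 2), Mul(O, b)) (Function('F')(O, b) = Add(Mul(O, b), Pow(b, 2)) = Add(Pow(b, 2), Mul(O, b)))
Function('D')(q, V) = Add(-1, q) (Function('D')(q, V) = Add(q, -1) = Add(-1, q))
Function('Y')(n, p) = Mul(8, p) (Function('Y')(n, p) = Mul(Add(-1, 9), p) = Mul(8, p))
Mul(Add(569, Function('Y')(1, -45)), Pow(Add(-2688, 3814), -1)) = Mul(Add(569, Mul(8, -45)), Pow(Add(-2688, 3814), -1)) = Mul(Add(569, -360), Pow(1126, -1)) = Mul(209, Rational(1, 1126)) = Rational(209, 1126)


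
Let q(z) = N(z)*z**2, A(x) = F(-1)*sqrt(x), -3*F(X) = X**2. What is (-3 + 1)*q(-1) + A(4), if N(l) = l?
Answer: 4/3 ≈ 1.3333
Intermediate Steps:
F(X) = -X**2/3
A(x) = -sqrt(x)/3 (A(x) = (-1/3*(-1)**2)*sqrt(x) = (-1/3*1)*sqrt(x) = -sqrt(x)/3)
q(z) = z**3 (q(z) = z*z**2 = z**3)
(-3 + 1)*q(-1) + A(4) = (-3 + 1)*(-1)**3 - sqrt(4)/3 = -2*(-1) - 1/3*2 = 2 - 2/3 = 4/3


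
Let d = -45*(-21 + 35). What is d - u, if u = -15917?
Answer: 15287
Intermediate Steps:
d = -630 (d = -45*14 = -630)
d - u = -630 - 1*(-15917) = -630 + 15917 = 15287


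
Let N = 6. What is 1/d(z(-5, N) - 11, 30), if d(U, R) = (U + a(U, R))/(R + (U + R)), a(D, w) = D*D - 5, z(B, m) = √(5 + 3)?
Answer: 5705/9241 + 2284*√2/9241 ≈ 0.96689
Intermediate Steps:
z(B, m) = 2*√2 (z(B, m) = √8 = 2*√2)
a(D, w) = -5 + D² (a(D, w) = D² - 5 = -5 + D²)
d(U, R) = (-5 + U + U²)/(U + 2*R) (d(U, R) = (U + (-5 + U²))/(R + (U + R)) = (-5 + U + U²)/(R + (R + U)) = (-5 + U + U²)/(U + 2*R))
1/d(z(-5, N) - 11, 30) = 1/((-5 + (2*√2 - 11) + (2*√2 - 11)²)/((2*√2 - 11) + 2*30)) = 1/((-5 + (-11 + 2*√2) + (-11 + 2*√2)²)/((-11 + 2*√2) + 60)) = 1/((-16 + (-11 + 2*√2)² + 2*√2)/(49 + 2*√2)) = (49 + 2*√2)/(-16 + (-11 + 2*√2)² + 2*√2)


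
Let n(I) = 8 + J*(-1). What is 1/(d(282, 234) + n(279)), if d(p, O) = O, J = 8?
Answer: 1/234 ≈ 0.0042735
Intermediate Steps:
n(I) = 0 (n(I) = 8 + 8*(-1) = 8 - 8 = 0)
1/(d(282, 234) + n(279)) = 1/(234 + 0) = 1/234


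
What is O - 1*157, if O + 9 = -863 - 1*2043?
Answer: -3072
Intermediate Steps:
O = -2915 (O = -9 + (-863 - 1*2043) = -9 + (-863 - 2043) = -9 - 2906 = -2915)
O - 1*157 = -2915 - 1*157 = -2915 - 157 = -3072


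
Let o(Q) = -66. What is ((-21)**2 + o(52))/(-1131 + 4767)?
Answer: 125/1212 ≈ 0.10314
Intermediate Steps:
((-21)**2 + o(52))/(-1131 + 4767) = ((-21)**2 - 66)/(-1131 + 4767) = (441 - 66)/3636 = 375*(1/3636) = 125/1212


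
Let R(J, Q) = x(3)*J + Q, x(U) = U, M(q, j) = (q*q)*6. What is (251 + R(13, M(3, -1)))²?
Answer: 118336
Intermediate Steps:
M(q, j) = 6*q² (M(q, j) = q²*6 = 6*q²)
R(J, Q) = Q + 3*J (R(J, Q) = 3*J + Q = Q + 3*J)
(251 + R(13, M(3, -1)))² = (251 + (6*3² + 3*13))² = (251 + (6*9 + 39))² = (251 + (54 + 39))² = (251 + 93)² = 344² = 118336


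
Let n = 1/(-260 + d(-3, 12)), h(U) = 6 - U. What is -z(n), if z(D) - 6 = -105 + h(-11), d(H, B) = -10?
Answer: 82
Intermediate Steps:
n = -1/270 (n = 1/(-260 - 10) = 1/(-270) = -1/270 ≈ -0.0037037)
z(D) = -82 (z(D) = 6 + (-105 + (6 - 1*(-11))) = 6 + (-105 + (6 + 11)) = 6 + (-105 + 17) = 6 - 88 = -82)
-z(n) = -1*(-82) = 82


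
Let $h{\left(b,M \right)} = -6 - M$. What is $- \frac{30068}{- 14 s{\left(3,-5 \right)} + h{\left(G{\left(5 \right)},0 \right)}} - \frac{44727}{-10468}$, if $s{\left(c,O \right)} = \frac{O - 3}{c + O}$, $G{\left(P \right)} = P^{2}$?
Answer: $\frac{158762449}{324508} \approx 489.24$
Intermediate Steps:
$s{\left(c,O \right)} = \frac{-3 + O}{O + c}$
$- \frac{30068}{- 14 s{\left(3,-5 \right)} + h{\left(G{\left(5 \right)},0 \right)}} - \frac{44727}{-10468} = - \frac{30068}{- 14 \frac{-3 - 5}{-5 + 3} - 6} - \frac{44727}{-10468} = - \frac{30068}{- 14 \frac{1}{-2} \left(-8\right) + \left(-6 + 0\right)} - - \frac{44727}{10468} = - \frac{30068}{- 14 \left(\left(- \frac{1}{2}\right) \left(-8\right)\right) - 6} + \frac{44727}{10468} = - \frac{30068}{\left(-14\right) 4 - 6} + \frac{44727}{10468} = - \frac{30068}{-56 - 6} + \frac{44727}{10468} = - \frac{30068}{-62} + \frac{44727}{10468} = \left(-30068\right) \left(- \frac{1}{62}\right) + \frac{44727}{10468} = \frac{15034}{31} + \frac{44727}{10468} = \frac{158762449}{324508}$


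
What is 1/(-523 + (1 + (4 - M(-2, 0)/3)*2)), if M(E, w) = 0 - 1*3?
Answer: -1/512 ≈ -0.0019531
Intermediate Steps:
M(E, w) = -3 (M(E, w) = 0 - 3 = -3)
1/(-523 + (1 + (4 - M(-2, 0)/3)*2)) = 1/(-523 + (1 + (4 - (-3)/3)*2)) = 1/(-523 + (1 + (4 - 1*(-1))*2)) = 1/(-523 + (1 + (4 + 1)*2)) = 1/(-523 + (1 + 5*2)) = 1/(-523 + (1 + 10)) = 1/(-523 + 11) = 1/(-512) = -1/512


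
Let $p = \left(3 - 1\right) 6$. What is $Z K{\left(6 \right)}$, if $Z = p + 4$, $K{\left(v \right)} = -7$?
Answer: $-112$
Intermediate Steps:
$p = 12$ ($p = 2 \cdot 6 = 12$)
$Z = 16$ ($Z = 12 + 4 = 16$)
$Z K{\left(6 \right)} = 16 \left(-7\right) = -112$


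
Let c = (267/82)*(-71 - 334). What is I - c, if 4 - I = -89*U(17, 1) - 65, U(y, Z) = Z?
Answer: 121091/82 ≈ 1476.7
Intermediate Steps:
I = 158 (I = 4 - (-89*1 - 65) = 4 - (-89 - 65) = 4 - 1*(-154) = 4 + 154 = 158)
c = -108135/82 (c = (267*(1/82))*(-405) = (267/82)*(-405) = -108135/82 ≈ -1318.7)
I - c = 158 - 1*(-108135/82) = 158 + 108135/82 = 121091/82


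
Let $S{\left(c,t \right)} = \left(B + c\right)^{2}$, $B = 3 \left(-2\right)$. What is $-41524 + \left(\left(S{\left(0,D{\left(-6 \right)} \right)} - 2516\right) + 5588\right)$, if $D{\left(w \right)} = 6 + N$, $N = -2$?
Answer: $-38416$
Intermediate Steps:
$B = -6$
$D{\left(w \right)} = 4$ ($D{\left(w \right)} = 6 - 2 = 4$)
$S{\left(c,t \right)} = \left(-6 + c\right)^{2}$
$-41524 + \left(\left(S{\left(0,D{\left(-6 \right)} \right)} - 2516\right) + 5588\right) = -41524 + \left(\left(\left(-6 + 0\right)^{2} - 2516\right) + 5588\right) = -41524 + \left(\left(\left(-6\right)^{2} - 2516\right) + 5588\right) = -41524 + \left(\left(36 - 2516\right) + 5588\right) = -41524 + \left(-2480 + 5588\right) = -41524 + 3108 = -38416$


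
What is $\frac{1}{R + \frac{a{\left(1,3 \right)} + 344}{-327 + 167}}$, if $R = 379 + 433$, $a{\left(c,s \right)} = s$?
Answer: $\frac{160}{129573} \approx 0.0012348$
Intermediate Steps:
$R = 812$
$\frac{1}{R + \frac{a{\left(1,3 \right)} + 344}{-327 + 167}} = \frac{1}{812 + \frac{3 + 344}{-327 + 167}} = \frac{1}{812 + \frac{347}{-160}} = \frac{1}{812 + 347 \left(- \frac{1}{160}\right)} = \frac{1}{812 - \frac{347}{160}} = \frac{1}{\frac{129573}{160}} = \frac{160}{129573}$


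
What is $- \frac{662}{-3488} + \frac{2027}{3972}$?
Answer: $\frac{1212455}{1731792} \approx 0.70012$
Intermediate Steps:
$- \frac{662}{-3488} + \frac{2027}{3972} = \left(-662\right) \left(- \frac{1}{3488}\right) + 2027 \cdot \frac{1}{3972} = \frac{331}{1744} + \frac{2027}{3972} = \frac{1212455}{1731792}$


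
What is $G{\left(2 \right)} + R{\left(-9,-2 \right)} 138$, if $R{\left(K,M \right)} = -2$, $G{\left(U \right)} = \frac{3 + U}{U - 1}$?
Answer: $-271$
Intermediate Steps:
$G{\left(U \right)} = \frac{3 + U}{-1 + U}$
$G{\left(2 \right)} + R{\left(-9,-2 \right)} 138 = \frac{3 + 2}{-1 + 2} - 276 = 1^{-1} \cdot 5 - 276 = 1 \cdot 5 - 276 = 5 - 276 = -271$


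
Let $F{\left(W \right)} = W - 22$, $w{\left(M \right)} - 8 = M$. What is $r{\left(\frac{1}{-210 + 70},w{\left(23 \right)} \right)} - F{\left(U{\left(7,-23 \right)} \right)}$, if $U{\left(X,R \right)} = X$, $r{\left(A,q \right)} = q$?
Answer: $46$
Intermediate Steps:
$w{\left(M \right)} = 8 + M$
$F{\left(W \right)} = -22 + W$
$r{\left(\frac{1}{-210 + 70},w{\left(23 \right)} \right)} - F{\left(U{\left(7,-23 \right)} \right)} = \left(8 + 23\right) - \left(-22 + 7\right) = 31 - -15 = 31 + 15 = 46$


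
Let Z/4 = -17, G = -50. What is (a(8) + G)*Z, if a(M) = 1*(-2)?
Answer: 3536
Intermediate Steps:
Z = -68 (Z = 4*(-17) = -68)
a(M) = -2
(a(8) + G)*Z = (-2 - 50)*(-68) = -52*(-68) = 3536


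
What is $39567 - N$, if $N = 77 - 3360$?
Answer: $42850$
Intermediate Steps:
$N = -3283$ ($N = 77 - 3360 = -3283$)
$39567 - N = 39567 - -3283 = 39567 + 3283 = 42850$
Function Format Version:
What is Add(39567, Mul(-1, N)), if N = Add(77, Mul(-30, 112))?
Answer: 42850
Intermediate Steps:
N = -3283 (N = Add(77, -3360) = -3283)
Add(39567, Mul(-1, N)) = Add(39567, Mul(-1, -3283)) = Add(39567, 3283) = 42850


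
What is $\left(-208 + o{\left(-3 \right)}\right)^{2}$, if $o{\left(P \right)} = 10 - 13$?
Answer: $44521$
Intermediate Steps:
$o{\left(P \right)} = -3$
$\left(-208 + o{\left(-3 \right)}\right)^{2} = \left(-208 - 3\right)^{2} = \left(-211\right)^{2} = 44521$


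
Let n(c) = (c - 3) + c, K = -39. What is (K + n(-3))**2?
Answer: 2304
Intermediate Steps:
n(c) = -3 + 2*c (n(c) = (-3 + c) + c = -3 + 2*c)
(K + n(-3))**2 = (-39 + (-3 + 2*(-3)))**2 = (-39 + (-3 - 6))**2 = (-39 - 9)**2 = (-48)**2 = 2304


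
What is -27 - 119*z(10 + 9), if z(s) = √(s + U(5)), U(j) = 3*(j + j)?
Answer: -860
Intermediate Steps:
U(j) = 6*j (U(j) = 3*(2*j) = 6*j)
z(s) = √(30 + s) (z(s) = √(s + 6*5) = √(s + 30) = √(30 + s))
-27 - 119*z(10 + 9) = -27 - 119*√(30 + (10 + 9)) = -27 - 119*√(30 + 19) = -27 - 119*√49 = -27 - 119*7 = -27 - 833 = -860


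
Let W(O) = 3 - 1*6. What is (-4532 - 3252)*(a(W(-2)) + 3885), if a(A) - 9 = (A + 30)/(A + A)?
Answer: -30275868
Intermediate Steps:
W(O) = -3 (W(O) = 3 - 6 = -3)
a(A) = 9 + (30 + A)/(2*A) (a(A) = 9 + (A + 30)/(A + A) = 9 + (30 + A)/((2*A)) = 9 + (30 + A)*(1/(2*A)) = 9 + (30 + A)/(2*A))
(-4532 - 3252)*(a(W(-2)) + 3885) = (-4532 - 3252)*((19/2 + 15/(-3)) + 3885) = -7784*((19/2 + 15*(-⅓)) + 3885) = -7784*((19/2 - 5) + 3885) = -7784*(9/2 + 3885) = -7784*7779/2 = -30275868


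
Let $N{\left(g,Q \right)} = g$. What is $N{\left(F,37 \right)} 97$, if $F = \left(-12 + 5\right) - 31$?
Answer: $-3686$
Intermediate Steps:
$F = -38$ ($F = -7 - 31 = -38$)
$N{\left(F,37 \right)} 97 = \left(-38\right) 97 = -3686$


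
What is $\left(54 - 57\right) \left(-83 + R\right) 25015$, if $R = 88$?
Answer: $-375225$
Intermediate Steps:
$\left(54 - 57\right) \left(-83 + R\right) 25015 = \left(54 - 57\right) \left(-83 + 88\right) 25015 = \left(-3\right) 5 \cdot 25015 = \left(-15\right) 25015 = -375225$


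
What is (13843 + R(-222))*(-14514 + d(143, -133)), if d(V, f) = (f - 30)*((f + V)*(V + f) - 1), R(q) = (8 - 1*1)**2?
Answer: -425803692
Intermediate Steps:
R(q) = 49 (R(q) = (8 - 1)**2 = 7**2 = 49)
d(V, f) = (-1 + (V + f)**2)*(-30 + f) (d(V, f) = (-30 + f)*((V + f)*(V + f) - 1) = (-30 + f)*((V + f)**2 - 1) = (-30 + f)*(-1 + (V + f)**2) = (-1 + (V + f)**2)*(-30 + f))
(13843 + R(-222))*(-14514 + d(143, -133)) = (13843 + 49)*(-14514 + (30 - 1*(-133) - 30*(143 - 133)**2 - 133*(143 - 133)**2)) = 13892*(-14514 + (30 + 133 - 30*10**2 - 133*10**2)) = 13892*(-14514 + (30 + 133 - 30*100 - 133*100)) = 13892*(-14514 + (30 + 133 - 3000 - 13300)) = 13892*(-14514 - 16137) = 13892*(-30651) = -425803692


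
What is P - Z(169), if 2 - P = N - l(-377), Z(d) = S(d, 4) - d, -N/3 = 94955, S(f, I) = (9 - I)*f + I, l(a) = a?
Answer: 283810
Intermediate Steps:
S(f, I) = I + f*(9 - I) (S(f, I) = f*(9 - I) + I = I + f*(9 - I))
N = -284865 (N = -3*94955 = -284865)
Z(d) = 4 + 4*d (Z(d) = (4 + 9*d - 1*4*d) - d = (4 + 9*d - 4*d) - d = (4 + 5*d) - d = 4 + 4*d)
P = 284490 (P = 2 - (-284865 - 1*(-377)) = 2 - (-284865 + 377) = 2 - 1*(-284488) = 2 + 284488 = 284490)
P - Z(169) = 284490 - (4 + 4*169) = 284490 - (4 + 676) = 284490 - 1*680 = 284490 - 680 = 283810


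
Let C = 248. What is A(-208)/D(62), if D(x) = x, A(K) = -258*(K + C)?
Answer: -5160/31 ≈ -166.45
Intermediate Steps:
A(K) = -63984 - 258*K (A(K) = -258*(K + 248) = -258*(248 + K) = -63984 - 258*K)
A(-208)/D(62) = (-63984 - 258*(-208))/62 = (-63984 + 53664)*(1/62) = -10320*1/62 = -5160/31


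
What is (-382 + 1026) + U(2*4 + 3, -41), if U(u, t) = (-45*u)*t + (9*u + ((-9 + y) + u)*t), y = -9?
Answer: 21325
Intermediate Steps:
U(u, t) = 9*u + t*(-18 + u) - 45*t*u (U(u, t) = (-45*u)*t + (9*u + ((-9 - 9) + u)*t) = -45*t*u + (9*u + (-18 + u)*t) = -45*t*u + (9*u + t*(-18 + u)) = 9*u + t*(-18 + u) - 45*t*u)
(-382 + 1026) + U(2*4 + 3, -41) = (-382 + 1026) + (-18*(-41) + 9*(2*4 + 3) - 44*(-41)*(2*4 + 3)) = 644 + (738 + 9*(8 + 3) - 44*(-41)*(8 + 3)) = 644 + (738 + 9*11 - 44*(-41)*11) = 644 + (738 + 99 + 19844) = 644 + 20681 = 21325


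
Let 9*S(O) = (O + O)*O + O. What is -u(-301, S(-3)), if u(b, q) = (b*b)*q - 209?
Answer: -452378/3 ≈ -1.5079e+5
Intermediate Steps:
S(O) = O/9 + 2*O²/9 (S(O) = ((O + O)*O + O)/9 = ((2*O)*O + O)/9 = (2*O² + O)/9 = (O + 2*O²)/9 = O/9 + 2*O²/9)
u(b, q) = -209 + q*b² (u(b, q) = b²*q - 209 = q*b² - 209 = -209 + q*b²)
-u(-301, S(-3)) = -(-209 + ((⅑)*(-3)*(1 + 2*(-3)))*(-301)²) = -(-209 + ((⅑)*(-3)*(1 - 6))*90601) = -(-209 + ((⅑)*(-3)*(-5))*90601) = -(-209 + (5/3)*90601) = -(-209 + 453005/3) = -1*452378/3 = -452378/3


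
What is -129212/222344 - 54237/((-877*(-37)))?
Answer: -4063017929/1803710114 ≈ -2.2526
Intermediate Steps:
-129212/222344 - 54237/((-877*(-37))) = -129212*1/222344 - 54237/32449 = -32303/55586 - 54237*1/32449 = -32303/55586 - 54237/32449 = -4063017929/1803710114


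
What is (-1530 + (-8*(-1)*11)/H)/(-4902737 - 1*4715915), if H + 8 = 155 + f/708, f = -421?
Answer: 79264923/498510686530 ≈ 0.00015900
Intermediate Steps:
H = 103655/708 (H = -8 + (155 - 421/708) = -8 + 109319/708 = 103655/708 ≈ 146.41)
(-1530 + (-8*(-1)*11)/H)/(-4902737 - 1*4715915) = (-1530 + (-8*(-1)*11)/(103655/708))/(-4902737 - 1*4715915) = (-1530 + (8*11)*(708/103655))/(-4902737 - 4715915) = (-1530 + 88*(708/103655))/(-9618652) = (-1530 + 62304/103655)*(-1/9618652) = -158529846/103655*(-1/9618652) = 79264923/498510686530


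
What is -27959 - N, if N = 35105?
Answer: -63064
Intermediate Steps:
-27959 - N = -27959 - 1*35105 = -27959 - 35105 = -63064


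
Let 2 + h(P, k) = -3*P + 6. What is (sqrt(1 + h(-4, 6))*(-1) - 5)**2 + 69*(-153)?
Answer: -10515 + 10*sqrt(17) ≈ -10474.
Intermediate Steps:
h(P, k) = 4 - 3*P (h(P, k) = -2 + (-3*P + 6) = -2 + (6 - 3*P) = 4 - 3*P)
(sqrt(1 + h(-4, 6))*(-1) - 5)**2 + 69*(-153) = (sqrt(1 + (4 - 3*(-4)))*(-1) - 5)**2 + 69*(-153) = (sqrt(1 + (4 + 12))*(-1) - 5)**2 - 10557 = (sqrt(1 + 16)*(-1) - 5)**2 - 10557 = (sqrt(17)*(-1) - 5)**2 - 10557 = (-sqrt(17) - 5)**2 - 10557 = (-5 - sqrt(17))**2 - 10557 = -10557 + (-5 - sqrt(17))**2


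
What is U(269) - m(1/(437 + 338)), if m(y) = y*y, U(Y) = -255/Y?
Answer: -153159644/161568125 ≈ -0.94796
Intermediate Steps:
m(y) = y²
U(269) - m(1/(437 + 338)) = -255/269 - (1/(437 + 338))² = -255*1/269 - (1/775)² = -255/269 - (1/775)² = -255/269 - 1*1/600625 = -255/269 - 1/600625 = -153159644/161568125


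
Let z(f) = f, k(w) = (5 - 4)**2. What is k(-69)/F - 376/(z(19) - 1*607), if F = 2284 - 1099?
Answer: 12393/19355 ≈ 0.64030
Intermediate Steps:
F = 1185
k(w) = 1 (k(w) = 1**2 = 1)
k(-69)/F - 376/(z(19) - 1*607) = 1/1185 - 376/(19 - 1*607) = 1*(1/1185) - 376/(19 - 607) = 1/1185 - 376/(-588) = 1/1185 - 376*(-1/588) = 1/1185 + 94/147 = 12393/19355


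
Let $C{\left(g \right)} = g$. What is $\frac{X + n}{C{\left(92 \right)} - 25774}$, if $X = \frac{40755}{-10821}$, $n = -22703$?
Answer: $\frac{40951653}{46317487} \approx 0.88415$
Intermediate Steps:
$X = - \frac{13585}{3607}$ ($X = 40755 \left(- \frac{1}{10821}\right) = - \frac{13585}{3607} \approx -3.7663$)
$\frac{X + n}{C{\left(92 \right)} - 25774} = \frac{- \frac{13585}{3607} - 22703}{92 - 25774} = - \frac{81903306}{3607 \left(-25682\right)} = \left(- \frac{81903306}{3607}\right) \left(- \frac{1}{25682}\right) = \frac{40951653}{46317487}$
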